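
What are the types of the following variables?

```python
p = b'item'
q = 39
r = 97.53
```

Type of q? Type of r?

q is int; r is float

int, float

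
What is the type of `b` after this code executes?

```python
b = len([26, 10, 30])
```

len() always returns int

int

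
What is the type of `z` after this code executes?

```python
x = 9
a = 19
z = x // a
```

int // int returns int (9 // 19 = 0)

int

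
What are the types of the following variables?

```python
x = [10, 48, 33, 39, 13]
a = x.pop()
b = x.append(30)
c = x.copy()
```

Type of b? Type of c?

list.append() returns None; list.copy() returns list

NoneType, list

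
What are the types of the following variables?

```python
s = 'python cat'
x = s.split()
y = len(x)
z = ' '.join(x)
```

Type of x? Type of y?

str.split() returns list; len() returns int

list, int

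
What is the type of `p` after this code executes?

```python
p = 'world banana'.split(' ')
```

str.split() returns list

list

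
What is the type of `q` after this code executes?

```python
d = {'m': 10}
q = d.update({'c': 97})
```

dict.update() returns None

NoneType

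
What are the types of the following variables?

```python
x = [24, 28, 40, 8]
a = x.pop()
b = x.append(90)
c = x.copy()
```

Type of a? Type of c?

list.pop() returns the element (int); list.copy() returns list

int, list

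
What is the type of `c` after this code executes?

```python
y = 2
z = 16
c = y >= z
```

Comparison operators return bool

bool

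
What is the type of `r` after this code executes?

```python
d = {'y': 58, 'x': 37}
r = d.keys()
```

.keys() returns a dict_keys view object

dict_keys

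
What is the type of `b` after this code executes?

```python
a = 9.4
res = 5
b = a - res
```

float - int returns float (9.4 - 5 = 4.4)

float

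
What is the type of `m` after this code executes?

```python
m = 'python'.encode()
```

str.encode() returns bytes

bytes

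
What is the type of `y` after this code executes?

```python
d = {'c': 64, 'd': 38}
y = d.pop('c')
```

dict.pop() returns the value (int)

int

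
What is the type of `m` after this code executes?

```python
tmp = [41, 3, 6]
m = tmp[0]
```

Indexing a list of ints returns int (tmp[0] = 41)

int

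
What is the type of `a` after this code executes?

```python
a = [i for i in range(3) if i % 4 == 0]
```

A list comprehension [...] produces a list

list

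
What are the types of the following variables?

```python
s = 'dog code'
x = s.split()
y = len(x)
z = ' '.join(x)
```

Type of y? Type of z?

len() returns int; str.join() returns str

int, str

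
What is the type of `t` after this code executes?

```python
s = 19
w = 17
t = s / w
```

int / int always returns float in Python 3 (19 / 17 = 1.11765)

float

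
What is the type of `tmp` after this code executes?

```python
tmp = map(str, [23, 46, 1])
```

map() returns a map iterator object

map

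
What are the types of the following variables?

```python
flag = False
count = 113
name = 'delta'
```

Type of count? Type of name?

count is int; name is str

int, str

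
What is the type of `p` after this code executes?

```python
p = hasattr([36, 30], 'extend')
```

hasattr() returns bool

bool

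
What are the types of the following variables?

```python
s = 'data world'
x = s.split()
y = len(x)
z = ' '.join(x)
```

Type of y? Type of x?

len() returns int; str.split() returns list

int, list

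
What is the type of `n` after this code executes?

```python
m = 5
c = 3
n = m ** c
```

int ** positive int returns int (5 ** 3 = 125)

int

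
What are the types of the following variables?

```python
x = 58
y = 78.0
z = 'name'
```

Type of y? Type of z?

y is float; z is str

float, str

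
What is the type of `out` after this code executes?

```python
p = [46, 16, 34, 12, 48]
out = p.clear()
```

list.clear() returns None

NoneType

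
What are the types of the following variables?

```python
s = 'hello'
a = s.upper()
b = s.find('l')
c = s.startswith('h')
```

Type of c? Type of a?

str.startswith() returns bool; str.upper() returns str

bool, str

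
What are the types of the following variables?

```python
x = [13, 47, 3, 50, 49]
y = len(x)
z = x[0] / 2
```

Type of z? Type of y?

int / int returns float; len() returns int

float, int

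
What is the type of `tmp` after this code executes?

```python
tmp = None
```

None has type NoneType

NoneType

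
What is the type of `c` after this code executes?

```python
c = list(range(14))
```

list(range(...)) returns list

list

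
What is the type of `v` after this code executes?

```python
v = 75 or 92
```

'or' returns the first truthy value (75, which is int)

int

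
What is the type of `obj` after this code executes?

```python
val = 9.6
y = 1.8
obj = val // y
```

float // float returns float (floor division preserves float type)

float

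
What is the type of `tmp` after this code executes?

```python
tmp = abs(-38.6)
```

abs() of float returns float

float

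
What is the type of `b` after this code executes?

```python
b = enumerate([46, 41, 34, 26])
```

enumerate() returns an enumerate iterator object

enumerate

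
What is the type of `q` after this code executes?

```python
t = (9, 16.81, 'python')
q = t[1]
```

Index 1 of tuple is 16.81 which is float

float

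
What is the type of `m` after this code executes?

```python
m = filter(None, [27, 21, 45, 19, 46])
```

filter() returns a filter iterator object

filter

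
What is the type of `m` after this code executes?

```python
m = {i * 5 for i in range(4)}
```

A set comprehension {expr for x in iterable} produces a set

set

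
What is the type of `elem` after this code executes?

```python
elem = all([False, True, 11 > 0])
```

all() returns bool

bool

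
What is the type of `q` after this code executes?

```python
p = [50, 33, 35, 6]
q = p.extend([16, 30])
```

list.extend() returns None

NoneType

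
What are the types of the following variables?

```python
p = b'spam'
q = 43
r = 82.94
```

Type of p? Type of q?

p is bytes; q is int

bytes, int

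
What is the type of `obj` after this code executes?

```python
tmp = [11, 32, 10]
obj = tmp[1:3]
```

Slicing a list always returns a list

list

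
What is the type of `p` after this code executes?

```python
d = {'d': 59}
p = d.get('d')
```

dict.get() returns the value (int) when key is found

int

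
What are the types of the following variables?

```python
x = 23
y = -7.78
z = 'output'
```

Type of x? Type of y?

x is int; y is float

int, float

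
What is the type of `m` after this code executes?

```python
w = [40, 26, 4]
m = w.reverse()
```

list.reverse() returns None

NoneType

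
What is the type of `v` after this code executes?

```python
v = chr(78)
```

chr() returns str (single character)

str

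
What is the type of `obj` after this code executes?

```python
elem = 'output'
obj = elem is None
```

'is' comparison returns bool

bool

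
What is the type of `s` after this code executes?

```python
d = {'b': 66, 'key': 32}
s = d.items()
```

dict.items() returns a dict_items view

dict_items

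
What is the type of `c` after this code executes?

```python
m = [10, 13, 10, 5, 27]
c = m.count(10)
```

list.count() returns int

int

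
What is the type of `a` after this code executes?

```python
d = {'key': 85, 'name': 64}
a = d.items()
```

dict.items() returns a dict_items view

dict_items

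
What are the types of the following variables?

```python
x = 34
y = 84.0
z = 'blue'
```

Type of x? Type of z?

x is int; z is str

int, str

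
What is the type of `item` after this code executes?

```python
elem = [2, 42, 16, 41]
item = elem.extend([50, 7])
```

list.extend() returns None

NoneType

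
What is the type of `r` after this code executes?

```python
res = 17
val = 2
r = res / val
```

int / int always returns float in Python 3 (17 / 2 = 8.5)

float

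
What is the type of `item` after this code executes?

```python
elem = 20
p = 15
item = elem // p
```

int // int returns int (20 // 15 = 1)

int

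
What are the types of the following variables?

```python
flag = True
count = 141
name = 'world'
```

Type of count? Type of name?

count is int; name is str

int, str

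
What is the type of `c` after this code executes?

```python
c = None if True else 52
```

Ternary: condition is True, if branch (None) taken → NoneType

NoneType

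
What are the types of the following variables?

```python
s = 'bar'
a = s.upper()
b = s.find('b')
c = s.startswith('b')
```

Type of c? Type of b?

str.startswith() returns bool; str.find() returns int

bool, int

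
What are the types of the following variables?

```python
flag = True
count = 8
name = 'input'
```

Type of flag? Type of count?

flag is bool; count is int

bool, int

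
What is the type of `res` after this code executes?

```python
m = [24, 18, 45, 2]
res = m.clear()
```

list.clear() returns None

NoneType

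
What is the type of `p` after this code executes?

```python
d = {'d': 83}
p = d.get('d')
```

dict.get() returns the value (int) when key is found

int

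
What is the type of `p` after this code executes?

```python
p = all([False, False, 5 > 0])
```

all() returns bool

bool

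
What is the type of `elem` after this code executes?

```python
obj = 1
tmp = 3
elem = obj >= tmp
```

Comparison operators return bool

bool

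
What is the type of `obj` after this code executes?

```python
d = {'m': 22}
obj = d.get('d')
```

dict.get() returns None when key 'd' is not found and no default given

NoneType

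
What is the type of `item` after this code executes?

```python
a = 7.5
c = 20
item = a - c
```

float - int returns float (7.5 - 20 = -12.5)

float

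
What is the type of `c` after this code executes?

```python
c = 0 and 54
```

'and' returns the first falsy value (0, which is int)

int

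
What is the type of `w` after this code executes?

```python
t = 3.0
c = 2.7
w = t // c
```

float // float returns float (floor division preserves float type)

float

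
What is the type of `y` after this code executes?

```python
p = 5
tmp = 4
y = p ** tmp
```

int ** positive int returns int (5 ** 4 = 625)

int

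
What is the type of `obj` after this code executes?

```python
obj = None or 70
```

'or' with None returns the other value (70, int)

int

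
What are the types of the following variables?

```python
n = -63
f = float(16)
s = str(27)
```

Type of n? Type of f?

n is int; f is float

int, float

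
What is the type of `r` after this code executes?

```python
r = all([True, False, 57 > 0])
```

all() returns bool

bool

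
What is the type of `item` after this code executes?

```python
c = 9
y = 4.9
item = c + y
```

int + float returns float (9 + 4.9 = 13.9)

float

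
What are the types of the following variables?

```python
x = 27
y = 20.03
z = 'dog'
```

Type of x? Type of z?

x is int; z is str

int, str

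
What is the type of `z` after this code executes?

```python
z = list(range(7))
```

list(range(...)) returns list

list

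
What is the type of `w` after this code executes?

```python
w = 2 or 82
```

'or' returns the first truthy value (2, which is int)

int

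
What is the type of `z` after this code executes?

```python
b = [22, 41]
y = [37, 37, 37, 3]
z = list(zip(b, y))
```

list(zip(...)) returns a list of tuples

list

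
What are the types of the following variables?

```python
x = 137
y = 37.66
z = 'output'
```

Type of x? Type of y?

x is int; y is float

int, float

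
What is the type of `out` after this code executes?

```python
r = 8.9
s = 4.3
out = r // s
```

float // float returns float (floor division preserves float type)

float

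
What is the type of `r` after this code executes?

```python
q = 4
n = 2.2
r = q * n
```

int * float returns float (4 * 2.2 = 8.8)

float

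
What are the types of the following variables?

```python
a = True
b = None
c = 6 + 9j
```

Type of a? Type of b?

a is bool; b is NoneType

bool, NoneType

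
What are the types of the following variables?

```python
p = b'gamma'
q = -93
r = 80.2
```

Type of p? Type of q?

p is bytes; q is int

bytes, int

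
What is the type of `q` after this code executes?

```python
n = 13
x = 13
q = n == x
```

Equality comparison returns bool

bool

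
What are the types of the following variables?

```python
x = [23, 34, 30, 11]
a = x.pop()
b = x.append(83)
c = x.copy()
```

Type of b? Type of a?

list.append() returns None; list.pop() returns the element (int)

NoneType, int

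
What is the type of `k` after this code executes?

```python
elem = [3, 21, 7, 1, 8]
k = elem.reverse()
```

list.reverse() returns None

NoneType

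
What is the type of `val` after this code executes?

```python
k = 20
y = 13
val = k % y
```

int % int returns int (20 % 13 = 7)

int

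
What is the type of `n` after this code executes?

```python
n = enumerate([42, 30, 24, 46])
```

enumerate() returns an enumerate iterator object

enumerate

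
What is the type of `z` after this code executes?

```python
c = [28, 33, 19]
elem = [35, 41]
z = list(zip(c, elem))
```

list(zip(...)) returns a list of tuples

list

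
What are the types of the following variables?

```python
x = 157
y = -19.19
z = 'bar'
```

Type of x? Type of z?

x is int; z is str

int, str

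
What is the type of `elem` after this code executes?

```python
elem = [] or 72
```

'or' returns first truthy value (72, which is int)

int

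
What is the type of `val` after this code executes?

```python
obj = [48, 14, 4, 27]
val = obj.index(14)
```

list.index() returns int

int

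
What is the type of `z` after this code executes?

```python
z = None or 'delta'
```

'or' with None returns the other value ('delta', str)

str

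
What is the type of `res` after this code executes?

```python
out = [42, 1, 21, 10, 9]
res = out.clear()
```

list.clear() returns None

NoneType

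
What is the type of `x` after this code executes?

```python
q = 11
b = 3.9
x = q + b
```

int + float returns float (11 + 3.9 = 14.9)

float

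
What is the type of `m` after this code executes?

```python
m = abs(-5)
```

abs() of int returns int

int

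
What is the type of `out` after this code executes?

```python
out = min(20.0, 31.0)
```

min() of floats returns float

float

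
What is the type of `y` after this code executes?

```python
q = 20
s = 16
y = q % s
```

int % int returns int (20 % 16 = 4)

int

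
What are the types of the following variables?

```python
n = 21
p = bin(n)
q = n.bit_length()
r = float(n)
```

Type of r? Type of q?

float() returns float; int.bit_length() returns int

float, int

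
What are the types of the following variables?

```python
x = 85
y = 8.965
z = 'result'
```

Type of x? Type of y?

x is int; y is float

int, float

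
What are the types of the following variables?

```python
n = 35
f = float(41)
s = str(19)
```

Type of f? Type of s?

f is float; s is str

float, str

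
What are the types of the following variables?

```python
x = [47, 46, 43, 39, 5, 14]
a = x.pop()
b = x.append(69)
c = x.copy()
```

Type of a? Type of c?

list.pop() returns the element (int); list.copy() returns list

int, list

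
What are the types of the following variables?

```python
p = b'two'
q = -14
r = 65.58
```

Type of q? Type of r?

q is int; r is float

int, float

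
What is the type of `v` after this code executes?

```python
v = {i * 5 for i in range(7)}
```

A set comprehension {expr for x in iterable} produces a set

set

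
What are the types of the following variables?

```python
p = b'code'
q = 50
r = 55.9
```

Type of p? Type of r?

p is bytes; r is float

bytes, float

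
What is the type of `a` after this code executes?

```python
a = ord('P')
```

ord() returns int (Unicode code point)

int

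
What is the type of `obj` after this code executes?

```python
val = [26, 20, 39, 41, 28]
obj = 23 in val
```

'in' operator returns bool

bool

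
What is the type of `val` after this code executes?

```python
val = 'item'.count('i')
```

str.count() returns int

int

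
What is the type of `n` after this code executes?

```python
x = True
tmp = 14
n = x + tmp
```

bool + int returns int (True is 1, so 1 + 14 = 15)

int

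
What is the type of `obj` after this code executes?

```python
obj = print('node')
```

print() returns None

NoneType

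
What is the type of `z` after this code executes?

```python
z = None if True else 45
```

Ternary: condition is True, if branch (None) taken → NoneType

NoneType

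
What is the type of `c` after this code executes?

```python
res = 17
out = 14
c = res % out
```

int % int returns int (17 % 14 = 3)

int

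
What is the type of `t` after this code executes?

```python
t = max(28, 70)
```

max() of ints returns int

int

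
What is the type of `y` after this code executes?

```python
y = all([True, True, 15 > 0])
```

all() returns bool

bool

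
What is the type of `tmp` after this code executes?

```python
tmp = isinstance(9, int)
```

isinstance() returns bool

bool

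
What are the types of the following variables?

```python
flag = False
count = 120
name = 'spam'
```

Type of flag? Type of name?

flag is bool; name is str

bool, str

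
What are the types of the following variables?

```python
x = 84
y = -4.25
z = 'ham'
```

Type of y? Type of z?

y is float; z is str

float, str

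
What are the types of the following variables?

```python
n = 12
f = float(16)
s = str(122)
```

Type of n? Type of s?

n is int; s is str

int, str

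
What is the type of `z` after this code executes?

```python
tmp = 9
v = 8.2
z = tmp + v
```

int + float returns float (9 + 8.2 = 17.2)

float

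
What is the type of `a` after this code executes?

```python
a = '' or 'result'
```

'or' returns first truthy value ('result', which is str)

str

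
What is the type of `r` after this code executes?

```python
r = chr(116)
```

chr() returns str (single character)

str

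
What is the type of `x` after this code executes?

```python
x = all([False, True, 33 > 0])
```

all() returns bool

bool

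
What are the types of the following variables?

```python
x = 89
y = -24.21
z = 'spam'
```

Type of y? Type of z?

y is float; z is str

float, str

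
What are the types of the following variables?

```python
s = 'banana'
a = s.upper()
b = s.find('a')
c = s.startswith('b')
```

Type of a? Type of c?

str.upper() returns str; str.startswith() returns bool

str, bool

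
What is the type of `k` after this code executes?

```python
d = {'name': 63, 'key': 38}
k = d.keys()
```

.keys() returns a dict_keys view object

dict_keys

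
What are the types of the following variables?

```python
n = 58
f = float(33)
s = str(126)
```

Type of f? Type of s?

f is float; s is str

float, str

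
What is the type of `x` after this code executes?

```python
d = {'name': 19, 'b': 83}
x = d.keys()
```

.keys() returns a dict_keys view object

dict_keys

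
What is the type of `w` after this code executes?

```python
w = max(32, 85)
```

max() of ints returns int

int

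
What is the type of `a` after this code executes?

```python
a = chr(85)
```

chr() returns str (single character)

str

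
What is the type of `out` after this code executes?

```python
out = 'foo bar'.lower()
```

str.lower() returns str

str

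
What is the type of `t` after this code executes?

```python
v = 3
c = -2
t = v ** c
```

int ** negative int returns float

float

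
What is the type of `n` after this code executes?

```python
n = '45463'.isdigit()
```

str.isdigit() returns bool

bool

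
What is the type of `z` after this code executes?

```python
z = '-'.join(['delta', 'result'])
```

str.join() returns str

str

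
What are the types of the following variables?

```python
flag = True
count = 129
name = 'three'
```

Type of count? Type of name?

count is int; name is str

int, str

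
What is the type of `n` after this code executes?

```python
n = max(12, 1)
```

max() of ints returns int

int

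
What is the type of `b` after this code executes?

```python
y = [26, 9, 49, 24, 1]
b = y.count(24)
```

list.count() returns int

int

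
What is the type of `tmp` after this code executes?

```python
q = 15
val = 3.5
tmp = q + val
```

int + float returns float (15 + 3.5 = 18.5)

float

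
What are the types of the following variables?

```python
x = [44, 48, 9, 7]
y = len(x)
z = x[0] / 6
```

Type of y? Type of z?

len() returns int; int / int returns float

int, float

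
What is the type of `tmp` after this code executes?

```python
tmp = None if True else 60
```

Ternary: condition is True, if branch (None) taken → NoneType

NoneType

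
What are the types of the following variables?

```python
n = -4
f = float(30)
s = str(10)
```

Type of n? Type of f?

n is int; f is float

int, float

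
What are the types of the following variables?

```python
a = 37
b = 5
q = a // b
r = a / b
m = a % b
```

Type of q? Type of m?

int // int returns int; int % int returns int

int, int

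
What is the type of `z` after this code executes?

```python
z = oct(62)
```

oct() returns str representation

str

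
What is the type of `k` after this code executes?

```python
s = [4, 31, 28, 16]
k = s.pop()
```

list.pop() returns the popped element (int here)

int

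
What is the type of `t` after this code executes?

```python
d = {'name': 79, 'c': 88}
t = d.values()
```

.values() returns a dict_values view object

dict_values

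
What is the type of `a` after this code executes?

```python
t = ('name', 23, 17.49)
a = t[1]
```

Index 1 of tuple is 23 which is int

int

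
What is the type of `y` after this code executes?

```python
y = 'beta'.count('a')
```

str.count() returns int

int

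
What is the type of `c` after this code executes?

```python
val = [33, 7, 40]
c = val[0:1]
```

Slicing a list always returns a list

list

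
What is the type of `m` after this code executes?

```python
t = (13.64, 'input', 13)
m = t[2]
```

Index 2 of tuple is 13 which is int

int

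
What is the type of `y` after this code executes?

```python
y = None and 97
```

'and' returns first falsy value (None)

NoneType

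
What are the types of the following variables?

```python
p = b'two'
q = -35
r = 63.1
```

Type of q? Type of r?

q is int; r is float

int, float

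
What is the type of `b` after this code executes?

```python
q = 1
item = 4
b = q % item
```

int % int returns int (1 % 4 = 1)

int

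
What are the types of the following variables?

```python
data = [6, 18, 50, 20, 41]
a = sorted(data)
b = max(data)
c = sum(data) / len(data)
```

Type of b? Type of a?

max of ints returns int; sorted() returns list

int, list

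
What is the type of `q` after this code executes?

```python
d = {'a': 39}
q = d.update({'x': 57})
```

dict.update() returns None

NoneType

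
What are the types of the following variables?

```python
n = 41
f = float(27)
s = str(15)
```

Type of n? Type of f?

n is int; f is float

int, float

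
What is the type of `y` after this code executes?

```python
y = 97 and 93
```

'and' returns the last value when all truthy (93, which is int)

int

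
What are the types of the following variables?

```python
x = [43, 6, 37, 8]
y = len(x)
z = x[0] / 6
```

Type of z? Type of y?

int / int returns float; len() returns int

float, int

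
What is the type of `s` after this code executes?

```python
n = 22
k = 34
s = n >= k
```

Comparison operators return bool

bool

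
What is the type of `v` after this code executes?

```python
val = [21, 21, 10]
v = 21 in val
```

'in' operator returns bool

bool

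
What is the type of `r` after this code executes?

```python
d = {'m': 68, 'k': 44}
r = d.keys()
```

.keys() returns a dict_keys view object

dict_keys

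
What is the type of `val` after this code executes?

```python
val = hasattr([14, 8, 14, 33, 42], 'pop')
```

hasattr() returns bool

bool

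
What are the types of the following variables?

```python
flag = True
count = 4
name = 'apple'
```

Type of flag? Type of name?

flag is bool; name is str

bool, str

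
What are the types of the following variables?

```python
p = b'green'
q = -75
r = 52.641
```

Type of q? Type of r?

q is int; r is float

int, float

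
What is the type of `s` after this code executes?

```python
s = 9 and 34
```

'and' returns the last value when all truthy (34, which is int)

int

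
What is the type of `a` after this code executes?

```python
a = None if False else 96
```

Ternary: condition is False, else branch (96) taken → int

int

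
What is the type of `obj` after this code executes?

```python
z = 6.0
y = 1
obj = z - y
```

float - int returns float (6.0 - 1 = 5.0)

float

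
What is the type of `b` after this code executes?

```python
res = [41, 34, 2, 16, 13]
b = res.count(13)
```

list.count() returns int

int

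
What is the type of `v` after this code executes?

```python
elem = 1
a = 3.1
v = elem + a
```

int + float returns float (1 + 3.1 = 4.1)

float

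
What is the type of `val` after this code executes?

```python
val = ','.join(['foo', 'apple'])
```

str.join() returns str

str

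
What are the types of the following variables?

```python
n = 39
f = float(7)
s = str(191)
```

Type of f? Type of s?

f is float; s is str

float, str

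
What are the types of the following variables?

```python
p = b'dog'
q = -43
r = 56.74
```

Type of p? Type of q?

p is bytes; q is int

bytes, int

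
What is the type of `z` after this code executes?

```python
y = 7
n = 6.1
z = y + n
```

int + float returns float (7 + 6.1 = 13.1)

float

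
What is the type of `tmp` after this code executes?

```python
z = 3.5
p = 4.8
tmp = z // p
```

float // float returns float (floor division preserves float type)

float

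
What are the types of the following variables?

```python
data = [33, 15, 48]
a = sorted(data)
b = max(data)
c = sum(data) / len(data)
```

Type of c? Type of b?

int / int returns float; max of ints returns int

float, int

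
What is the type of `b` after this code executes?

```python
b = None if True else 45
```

Ternary: condition is True, if branch (None) taken → NoneType

NoneType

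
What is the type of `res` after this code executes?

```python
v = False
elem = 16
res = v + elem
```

bool + int returns int (False is 0, so 0 + 16 = 16)

int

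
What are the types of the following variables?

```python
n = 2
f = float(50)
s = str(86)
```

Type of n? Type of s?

n is int; s is str

int, str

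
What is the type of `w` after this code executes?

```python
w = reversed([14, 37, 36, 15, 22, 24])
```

reversed() on a list returns a list_reverseiterator

list_reverseiterator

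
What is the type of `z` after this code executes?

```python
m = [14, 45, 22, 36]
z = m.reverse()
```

list.reverse() returns None

NoneType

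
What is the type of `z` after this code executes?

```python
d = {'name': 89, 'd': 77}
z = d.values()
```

.values() returns a dict_values view object

dict_values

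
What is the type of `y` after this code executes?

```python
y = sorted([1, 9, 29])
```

sorted() always returns list

list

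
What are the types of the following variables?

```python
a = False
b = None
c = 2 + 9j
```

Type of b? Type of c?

b is NoneType; c is complex

NoneType, complex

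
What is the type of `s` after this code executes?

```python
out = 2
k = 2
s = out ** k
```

int ** positive int returns int (2 ** 2 = 4)

int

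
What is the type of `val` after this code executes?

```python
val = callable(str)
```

callable() returns bool

bool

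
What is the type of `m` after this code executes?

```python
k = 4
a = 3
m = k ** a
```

int ** positive int returns int (4 ** 3 = 64)

int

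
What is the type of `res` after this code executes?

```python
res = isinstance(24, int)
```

isinstance() returns bool

bool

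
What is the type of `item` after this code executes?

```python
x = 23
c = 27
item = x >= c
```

Comparison operators return bool

bool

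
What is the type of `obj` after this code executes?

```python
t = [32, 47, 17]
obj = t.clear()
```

list.clear() returns None

NoneType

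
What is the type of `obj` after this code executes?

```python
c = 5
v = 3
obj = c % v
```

int % int returns int (5 % 3 = 2)

int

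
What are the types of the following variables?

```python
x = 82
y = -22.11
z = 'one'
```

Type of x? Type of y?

x is int; y is float

int, float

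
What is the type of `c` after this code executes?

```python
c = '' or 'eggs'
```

'or' returns first truthy value ('eggs', which is str)

str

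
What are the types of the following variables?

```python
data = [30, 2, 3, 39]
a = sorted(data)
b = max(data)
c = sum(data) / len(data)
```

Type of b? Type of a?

max of ints returns int; sorted() returns list

int, list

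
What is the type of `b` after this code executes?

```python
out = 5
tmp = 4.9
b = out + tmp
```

int + float returns float (5 + 4.9 = 9.9)

float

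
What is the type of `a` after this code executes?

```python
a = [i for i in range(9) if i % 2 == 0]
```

A list comprehension [...] produces a list

list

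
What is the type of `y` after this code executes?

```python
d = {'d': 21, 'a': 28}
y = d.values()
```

.values() returns a dict_values view object

dict_values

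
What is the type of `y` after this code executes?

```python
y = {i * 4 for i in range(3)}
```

A set comprehension {expr for x in iterable} produces a set

set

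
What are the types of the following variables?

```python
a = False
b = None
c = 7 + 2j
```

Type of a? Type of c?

a is bool; c is complex

bool, complex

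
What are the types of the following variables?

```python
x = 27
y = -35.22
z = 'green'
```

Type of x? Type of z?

x is int; z is str

int, str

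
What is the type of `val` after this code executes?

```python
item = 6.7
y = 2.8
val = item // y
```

float // float returns float (floor division preserves float type)

float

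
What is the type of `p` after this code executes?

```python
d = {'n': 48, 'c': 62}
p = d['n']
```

Accessing dict[str, int] with key 'n' returns int value 48

int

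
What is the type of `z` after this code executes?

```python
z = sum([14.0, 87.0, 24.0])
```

sum() of floats returns float

float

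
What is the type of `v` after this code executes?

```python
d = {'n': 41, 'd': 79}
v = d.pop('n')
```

dict.pop() returns the value (int)

int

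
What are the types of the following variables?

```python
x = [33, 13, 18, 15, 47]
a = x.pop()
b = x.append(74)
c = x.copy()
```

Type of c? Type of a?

list.copy() returns list; list.pop() returns the element (int)

list, int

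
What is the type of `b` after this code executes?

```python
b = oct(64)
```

oct() returns str representation

str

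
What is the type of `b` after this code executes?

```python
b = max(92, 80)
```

max() of ints returns int

int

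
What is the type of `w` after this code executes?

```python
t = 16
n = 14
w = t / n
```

int / int always returns float in Python 3 (16 / 14 = 1.14286)

float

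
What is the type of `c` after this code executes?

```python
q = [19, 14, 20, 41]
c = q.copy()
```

list.copy() returns list

list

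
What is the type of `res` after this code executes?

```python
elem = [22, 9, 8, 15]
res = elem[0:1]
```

Slicing a list always returns a list

list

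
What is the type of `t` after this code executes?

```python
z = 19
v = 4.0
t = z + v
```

int + float returns float (19 + 4.0 = 23.0)

float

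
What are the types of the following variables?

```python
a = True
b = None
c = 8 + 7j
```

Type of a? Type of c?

a is bool; c is complex

bool, complex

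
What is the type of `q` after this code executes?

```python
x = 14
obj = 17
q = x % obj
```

int % int returns int (14 % 17 = 14)

int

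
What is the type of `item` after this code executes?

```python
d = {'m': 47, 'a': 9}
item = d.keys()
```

.keys() returns a dict_keys view object

dict_keys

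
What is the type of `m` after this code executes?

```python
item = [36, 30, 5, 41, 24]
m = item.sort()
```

list.sort() returns None (sorts in place)

NoneType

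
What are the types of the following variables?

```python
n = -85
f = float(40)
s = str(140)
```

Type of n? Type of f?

n is int; f is float

int, float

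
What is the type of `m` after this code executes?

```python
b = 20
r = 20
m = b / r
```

int / int always returns float in Python 3 (20 / 20 = 1)

float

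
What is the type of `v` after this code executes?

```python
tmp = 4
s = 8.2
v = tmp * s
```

int * float returns float (4 * 8.2 = 32.8)

float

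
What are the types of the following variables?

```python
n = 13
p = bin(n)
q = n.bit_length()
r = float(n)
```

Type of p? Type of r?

bin() returns str; float() returns float

str, float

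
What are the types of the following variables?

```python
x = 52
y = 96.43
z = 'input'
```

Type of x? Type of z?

x is int; z is str

int, str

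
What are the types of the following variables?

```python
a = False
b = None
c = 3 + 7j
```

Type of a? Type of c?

a is bool; c is complex

bool, complex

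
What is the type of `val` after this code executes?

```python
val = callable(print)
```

callable() returns bool

bool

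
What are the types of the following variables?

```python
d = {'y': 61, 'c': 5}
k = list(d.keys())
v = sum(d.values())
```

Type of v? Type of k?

sum of int values returns int; list(...) returns list

int, list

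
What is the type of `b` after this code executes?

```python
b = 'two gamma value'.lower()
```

str.lower() returns str

str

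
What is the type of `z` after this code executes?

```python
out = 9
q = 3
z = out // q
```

int // int returns int (9 // 3 = 3)

int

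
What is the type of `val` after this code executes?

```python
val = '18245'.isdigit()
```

str.isdigit() returns bool

bool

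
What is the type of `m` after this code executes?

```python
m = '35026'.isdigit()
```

str.isdigit() returns bool

bool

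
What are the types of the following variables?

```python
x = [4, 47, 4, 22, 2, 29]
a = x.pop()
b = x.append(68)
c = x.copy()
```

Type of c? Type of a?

list.copy() returns list; list.pop() returns the element (int)

list, int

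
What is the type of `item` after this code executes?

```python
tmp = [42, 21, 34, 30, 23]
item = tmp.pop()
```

list.pop() returns the popped element (int here)

int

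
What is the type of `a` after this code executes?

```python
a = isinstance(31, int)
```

isinstance() returns bool

bool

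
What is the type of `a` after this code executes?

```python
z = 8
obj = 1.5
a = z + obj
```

int + float returns float (8 + 1.5 = 9.5)

float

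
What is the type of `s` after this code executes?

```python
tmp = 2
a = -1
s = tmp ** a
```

int ** negative int returns float

float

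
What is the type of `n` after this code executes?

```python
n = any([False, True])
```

any() returns bool

bool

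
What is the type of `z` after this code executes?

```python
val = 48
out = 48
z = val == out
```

Equality comparison returns bool

bool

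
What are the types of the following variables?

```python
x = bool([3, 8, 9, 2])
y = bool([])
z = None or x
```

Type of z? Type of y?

None or <bool> returns the bool; bool() returns bool

bool, bool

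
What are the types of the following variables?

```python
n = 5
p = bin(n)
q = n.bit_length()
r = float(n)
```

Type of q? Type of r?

int.bit_length() returns int; float() returns float

int, float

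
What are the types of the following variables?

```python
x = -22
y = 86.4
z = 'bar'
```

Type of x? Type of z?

x is int; z is str

int, str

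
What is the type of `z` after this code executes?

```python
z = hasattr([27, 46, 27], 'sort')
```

hasattr() returns bool

bool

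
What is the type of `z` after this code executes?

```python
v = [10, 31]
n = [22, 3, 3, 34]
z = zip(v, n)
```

zip() returns a zip iterator object

zip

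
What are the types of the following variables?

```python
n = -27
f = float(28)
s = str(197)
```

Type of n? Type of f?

n is int; f is float

int, float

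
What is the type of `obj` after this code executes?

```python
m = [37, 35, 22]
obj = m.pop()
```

list.pop() returns the popped element (int here)

int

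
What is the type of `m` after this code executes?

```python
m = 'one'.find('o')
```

str.find() returns int (index, or -1)

int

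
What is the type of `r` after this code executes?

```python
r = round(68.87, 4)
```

round() with ndigits arg returns float

float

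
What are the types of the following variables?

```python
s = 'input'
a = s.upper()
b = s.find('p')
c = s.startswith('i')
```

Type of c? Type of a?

str.startswith() returns bool; str.upper() returns str

bool, str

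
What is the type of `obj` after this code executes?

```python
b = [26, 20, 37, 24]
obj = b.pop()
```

list.pop() returns the popped element (int here)

int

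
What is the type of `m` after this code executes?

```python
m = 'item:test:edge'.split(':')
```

str.split() returns list

list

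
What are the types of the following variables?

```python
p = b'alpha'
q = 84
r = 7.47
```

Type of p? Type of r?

p is bytes; r is float

bytes, float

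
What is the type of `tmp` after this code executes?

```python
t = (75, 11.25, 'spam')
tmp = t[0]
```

Index 0 of tuple is 75 which is int

int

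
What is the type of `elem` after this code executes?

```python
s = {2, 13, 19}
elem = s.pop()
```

Popping from a set of ints returns int

int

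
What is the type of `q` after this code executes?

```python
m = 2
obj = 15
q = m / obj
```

int / int always returns float in Python 3 (2 / 15 = 0.133333)

float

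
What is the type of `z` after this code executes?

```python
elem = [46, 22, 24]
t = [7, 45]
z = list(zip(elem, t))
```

list(zip(...)) returns a list of tuples

list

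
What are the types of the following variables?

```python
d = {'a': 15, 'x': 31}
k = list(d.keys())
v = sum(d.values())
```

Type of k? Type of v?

list(...) returns list; sum of int values returns int

list, int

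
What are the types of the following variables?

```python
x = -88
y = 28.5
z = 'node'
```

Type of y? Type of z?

y is float; z is str

float, str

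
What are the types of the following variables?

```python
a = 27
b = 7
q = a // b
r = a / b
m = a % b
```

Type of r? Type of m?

int / int returns float; int % int returns int

float, int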